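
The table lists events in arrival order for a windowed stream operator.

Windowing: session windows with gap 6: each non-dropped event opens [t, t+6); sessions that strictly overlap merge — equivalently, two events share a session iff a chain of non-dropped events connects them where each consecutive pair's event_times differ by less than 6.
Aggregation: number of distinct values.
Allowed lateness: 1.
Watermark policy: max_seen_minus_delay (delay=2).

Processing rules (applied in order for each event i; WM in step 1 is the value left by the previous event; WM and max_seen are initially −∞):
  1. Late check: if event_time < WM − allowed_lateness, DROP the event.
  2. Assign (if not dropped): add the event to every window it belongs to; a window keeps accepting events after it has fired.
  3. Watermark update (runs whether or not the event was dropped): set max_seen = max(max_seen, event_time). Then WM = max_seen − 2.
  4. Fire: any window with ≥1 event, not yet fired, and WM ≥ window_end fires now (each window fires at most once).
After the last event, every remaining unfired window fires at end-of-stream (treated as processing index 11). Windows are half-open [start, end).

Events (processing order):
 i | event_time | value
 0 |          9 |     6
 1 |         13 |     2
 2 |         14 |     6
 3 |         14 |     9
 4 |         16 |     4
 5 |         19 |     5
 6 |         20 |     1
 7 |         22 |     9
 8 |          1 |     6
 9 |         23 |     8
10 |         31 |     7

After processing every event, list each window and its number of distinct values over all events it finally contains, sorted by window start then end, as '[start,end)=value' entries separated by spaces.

[9,29)=7 [31,37)=1

i=0 t=9 v=6: → [9,15); WM=7
i=1 t=13 v=2: → [9,19); WM=11
i=2 t=14 v=6: → [9,20); WM=12
i=3 t=14 v=9: → [9,20); WM=12
i=4 t=16 v=4: → [9,22); WM=14
i=5 t=19 v=5: → [9,25); WM=17
i=6 t=20 v=1: → [9,26); WM=18
i=7 t=22 v=9: → [9,28); WM=20
i=8 t=1 v=6: DROP (t<20-1); WM=20
i=9 t=23 v=8: → [9,29); WM=21
i=10 t=31 v=7: → [31,37); WM=29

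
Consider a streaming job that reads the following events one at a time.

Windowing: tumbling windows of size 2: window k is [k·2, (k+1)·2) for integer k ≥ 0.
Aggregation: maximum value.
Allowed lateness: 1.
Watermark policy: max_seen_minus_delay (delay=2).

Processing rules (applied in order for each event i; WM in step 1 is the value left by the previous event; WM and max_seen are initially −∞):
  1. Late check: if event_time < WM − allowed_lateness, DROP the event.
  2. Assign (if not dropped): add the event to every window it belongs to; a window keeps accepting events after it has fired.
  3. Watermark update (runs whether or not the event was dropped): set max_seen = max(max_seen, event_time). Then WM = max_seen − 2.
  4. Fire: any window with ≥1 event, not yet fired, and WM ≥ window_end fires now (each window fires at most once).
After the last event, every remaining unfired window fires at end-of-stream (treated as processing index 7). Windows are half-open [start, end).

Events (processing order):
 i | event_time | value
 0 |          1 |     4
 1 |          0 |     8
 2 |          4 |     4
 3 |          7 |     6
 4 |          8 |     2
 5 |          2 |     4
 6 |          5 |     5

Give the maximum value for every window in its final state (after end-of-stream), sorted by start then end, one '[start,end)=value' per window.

i=0 t=1 v=4: → [0,2); WM=-1
i=1 t=0 v=8: → [0,2); WM=-1
i=2 t=4 v=4: → [4,6); WM=2; [0,2) fires=8
i=3 t=7 v=6: → [6,8); WM=5
i=4 t=8 v=2: → [8,10); WM=6; [4,6) fires=4
i=5 t=2 v=4: DROP (t<6-1); WM=6
i=6 t=5 v=5: → [4,6); WM=6

[0,2)=8 [4,6)=5 [6,8)=6 [8,10)=2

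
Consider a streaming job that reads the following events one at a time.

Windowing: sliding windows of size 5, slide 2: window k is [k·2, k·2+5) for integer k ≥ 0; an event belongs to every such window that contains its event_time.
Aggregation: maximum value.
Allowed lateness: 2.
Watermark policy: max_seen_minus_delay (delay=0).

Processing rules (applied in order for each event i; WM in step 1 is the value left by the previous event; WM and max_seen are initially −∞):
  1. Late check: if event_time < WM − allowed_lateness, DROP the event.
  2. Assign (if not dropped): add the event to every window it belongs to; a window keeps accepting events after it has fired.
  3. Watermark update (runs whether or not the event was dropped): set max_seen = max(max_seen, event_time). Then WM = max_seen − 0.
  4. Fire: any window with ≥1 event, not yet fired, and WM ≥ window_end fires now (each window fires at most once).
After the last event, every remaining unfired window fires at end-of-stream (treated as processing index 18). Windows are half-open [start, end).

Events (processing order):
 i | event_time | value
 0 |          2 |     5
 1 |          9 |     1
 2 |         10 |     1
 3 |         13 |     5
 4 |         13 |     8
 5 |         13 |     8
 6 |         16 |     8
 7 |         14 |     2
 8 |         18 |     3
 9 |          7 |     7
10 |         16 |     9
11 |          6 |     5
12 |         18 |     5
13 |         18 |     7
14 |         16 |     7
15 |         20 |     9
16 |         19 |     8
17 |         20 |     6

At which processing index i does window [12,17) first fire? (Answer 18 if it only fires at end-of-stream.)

i=0 t=2 v=5: → [2,7),[0,5); WM=2
i=1 t=9 v=1: → [8,13),[6,11); WM=9; [0,5) fires=5 [2,7) fires=5
i=2 t=10 v=1: → [10,15),[8,13),[6,11); WM=10
i=3 t=13 v=5: → [12,17),[10,15); WM=13; [6,11) fires=1 [8,13) fires=1
i=4 t=13 v=8: → [12,17),[10,15); WM=13
i=5 t=13 v=8: → [12,17),[10,15); WM=13
i=6 t=16 v=8: → [16,21),[14,19),[12,17); WM=16; [10,15) fires=8
i=7 t=14 v=2: → [14,19),[12,17),[10,15); WM=16
i=8 t=18 v=3: → [18,23),[16,21),[14,19); WM=18; [12,17) fires=8
i=9 t=7 v=7: DROP (t<18-2); WM=18
i=10 t=16 v=9: → [16,21),[14,19),[12,17); WM=18
i=11 t=6 v=5: DROP (t<18-2); WM=18
i=12 t=18 v=5: → [18,23),[16,21),[14,19); WM=18
i=13 t=18 v=7: → [18,23),[16,21),[14,19); WM=18
i=14 t=16 v=7: → [16,21),[14,19),[12,17); WM=18
i=15 t=20 v=9: → [20,25),[18,23),[16,21); WM=20; [14,19) fires=9
i=16 t=19 v=8: → [18,23),[16,21); WM=20
i=17 t=20 v=6: → [20,25),[18,23),[16,21); WM=20

8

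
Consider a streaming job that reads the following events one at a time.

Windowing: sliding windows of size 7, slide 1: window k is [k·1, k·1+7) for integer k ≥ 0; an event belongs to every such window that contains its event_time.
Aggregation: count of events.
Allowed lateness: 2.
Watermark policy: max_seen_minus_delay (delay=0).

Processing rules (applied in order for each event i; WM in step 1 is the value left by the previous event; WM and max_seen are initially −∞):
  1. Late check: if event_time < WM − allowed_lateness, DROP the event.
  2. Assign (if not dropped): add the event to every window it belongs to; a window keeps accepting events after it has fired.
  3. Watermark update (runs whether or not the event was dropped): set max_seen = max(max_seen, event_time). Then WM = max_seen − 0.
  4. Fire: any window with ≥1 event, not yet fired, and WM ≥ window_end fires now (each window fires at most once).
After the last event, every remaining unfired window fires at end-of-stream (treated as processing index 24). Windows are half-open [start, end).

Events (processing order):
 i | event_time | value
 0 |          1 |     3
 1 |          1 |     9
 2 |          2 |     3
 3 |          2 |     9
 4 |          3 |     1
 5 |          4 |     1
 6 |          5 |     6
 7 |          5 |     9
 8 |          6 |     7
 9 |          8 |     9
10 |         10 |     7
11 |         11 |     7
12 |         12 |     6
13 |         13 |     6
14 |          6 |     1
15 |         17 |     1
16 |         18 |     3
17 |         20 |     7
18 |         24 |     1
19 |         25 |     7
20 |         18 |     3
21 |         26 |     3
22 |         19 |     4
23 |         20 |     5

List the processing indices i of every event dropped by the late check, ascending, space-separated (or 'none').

i=0 t=1 v=3: → [1,8),[0,7); WM=1
i=1 t=1 v=9: → [1,8),[0,7); WM=1
i=2 t=2 v=3: → [2,9),[1,8),[0,7); WM=2
i=3 t=2 v=9: → [2,9),[1,8),[0,7); WM=2
i=4 t=3 v=1: → [3,10),[2,9),[1,8),[0,7); WM=3
i=5 t=4 v=1: → [4,11),[3,10),[2,9),[1,8),[0,7); WM=4
i=6 t=5 v=6: → [5,12),[4,11),[3,10),[2,9),[1,8),[0,7); WM=5
i=7 t=5 v=9: → [5,12),[4,11),[3,10),[2,9),[1,8),[0,7); WM=5
i=8 t=6 v=7: → [6,13),[5,12),[4,11),[3,10),[2,9),[1,8),[0,7); WM=6
i=9 t=8 v=9: → [8,15),[7,14),[6,13),[5,12),[4,11),[3,10),[2,9); WM=8; [0,7) fires=9 [1,8) fires=9
i=10 t=10 v=7: → [10,17),[9,16),[8,15),[7,14),[6,13),[5,12),[4,11); WM=10; [2,9) fires=8 [3,10) fires=6
i=11 t=11 v=7: → [11,18),[10,17),[9,16),[8,15),[7,14),[6,13),[5,12); WM=11; [4,11) fires=6
i=12 t=12 v=6: → [12,19),[11,18),[10,17),[9,16),[8,15),[7,14),[6,13); WM=12; [5,12) fires=6
i=13 t=13 v=6: → [13,20),[12,19),[11,18),[10,17),[9,16),[8,15),[7,14); WM=13; [6,13) fires=5
i=14 t=6 v=1: DROP (t<13-2); WM=13
i=15 t=17 v=1: → [17,24),[16,23),[15,22),[14,21),[13,20),[12,19),[11,18); WM=17; [7,14) fires=5 [8,15) fires=5 [9,16) fires=4 [10,17) fires=4
i=16 t=18 v=3: → [18,25),[17,24),[16,23),[15,22),[14,21),[13,20),[12,19); WM=18; [11,18) fires=4
i=17 t=20 v=7: → [20,27),[19,26),[18,25),[17,24),[16,23),[15,22),[14,21); WM=20; [12,19) fires=4 [13,20) fires=3
i=18 t=24 v=1: → [24,31),[23,30),[22,29),[21,28),[20,27),[19,26),[18,25); WM=24; [14,21) fires=3 [15,22) fires=3 [16,23) fires=3 [17,24) fires=3
i=19 t=25 v=7: → [25,32),[24,31),[23,30),[22,29),[21,28),[20,27),[19,26); WM=25; [18,25) fires=3
i=20 t=18 v=3: DROP (t<25-2); WM=25
i=21 t=26 v=3: → [26,33),[25,32),[24,31),[23,30),[22,29),[21,28),[20,27); WM=26; [19,26) fires=3
i=22 t=19 v=4: DROP (t<26-2); WM=26
i=23 t=20 v=5: DROP (t<26-2); WM=26

14 20 22 23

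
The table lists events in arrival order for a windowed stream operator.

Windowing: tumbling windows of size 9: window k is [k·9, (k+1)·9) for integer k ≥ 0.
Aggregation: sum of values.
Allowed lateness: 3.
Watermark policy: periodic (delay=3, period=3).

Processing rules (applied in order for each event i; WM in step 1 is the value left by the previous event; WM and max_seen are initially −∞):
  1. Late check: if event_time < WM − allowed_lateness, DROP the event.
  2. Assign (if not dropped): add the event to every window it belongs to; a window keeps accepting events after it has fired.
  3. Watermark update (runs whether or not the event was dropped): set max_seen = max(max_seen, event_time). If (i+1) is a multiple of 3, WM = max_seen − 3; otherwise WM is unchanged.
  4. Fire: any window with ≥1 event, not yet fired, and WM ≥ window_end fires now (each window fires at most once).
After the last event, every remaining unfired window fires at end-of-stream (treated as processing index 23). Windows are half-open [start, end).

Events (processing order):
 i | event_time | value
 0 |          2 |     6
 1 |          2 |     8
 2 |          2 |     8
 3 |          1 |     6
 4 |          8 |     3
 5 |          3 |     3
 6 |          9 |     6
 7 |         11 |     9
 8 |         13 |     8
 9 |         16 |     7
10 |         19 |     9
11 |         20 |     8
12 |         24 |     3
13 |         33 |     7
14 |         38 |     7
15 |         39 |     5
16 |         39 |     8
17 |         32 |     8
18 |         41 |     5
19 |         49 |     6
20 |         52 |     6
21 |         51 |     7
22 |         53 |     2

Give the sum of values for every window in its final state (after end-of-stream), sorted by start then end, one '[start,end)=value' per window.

[0,9)=34 [9,18)=30 [18,27)=20 [27,36)=15 [36,45)=25 [45,54)=21

i=0 t=2 v=6: → [0,9); WM=−∞
i=1 t=2 v=8: → [0,9); WM=−∞
i=2 t=2 v=8: → [0,9); WM=-1
i=3 t=1 v=6: → [0,9); WM=-1
i=4 t=8 v=3: → [0,9); WM=-1
i=5 t=3 v=3: → [0,9); WM=5
i=6 t=9 v=6: → [9,18); WM=5
i=7 t=11 v=9: → [9,18); WM=5
i=8 t=13 v=8: → [9,18); WM=10; [0,9) fires=34
i=9 t=16 v=7: → [9,18); WM=10
i=10 t=19 v=9: → [18,27); WM=10
i=11 t=20 v=8: → [18,27); WM=17
i=12 t=24 v=3: → [18,27); WM=17
i=13 t=33 v=7: → [27,36); WM=17
i=14 t=38 v=7: → [36,45); WM=35; [9,18) fires=30 [18,27) fires=20
i=15 t=39 v=5: → [36,45); WM=35
i=16 t=39 v=8: → [36,45); WM=35
i=17 t=32 v=8: → [27,36); WM=36; [27,36) fires=15
i=18 t=41 v=5: → [36,45); WM=36
i=19 t=49 v=6: → [45,54); WM=36
i=20 t=52 v=6: → [45,54); WM=49; [36,45) fires=25
i=21 t=51 v=7: → [45,54); WM=49
i=22 t=53 v=2: → [45,54); WM=49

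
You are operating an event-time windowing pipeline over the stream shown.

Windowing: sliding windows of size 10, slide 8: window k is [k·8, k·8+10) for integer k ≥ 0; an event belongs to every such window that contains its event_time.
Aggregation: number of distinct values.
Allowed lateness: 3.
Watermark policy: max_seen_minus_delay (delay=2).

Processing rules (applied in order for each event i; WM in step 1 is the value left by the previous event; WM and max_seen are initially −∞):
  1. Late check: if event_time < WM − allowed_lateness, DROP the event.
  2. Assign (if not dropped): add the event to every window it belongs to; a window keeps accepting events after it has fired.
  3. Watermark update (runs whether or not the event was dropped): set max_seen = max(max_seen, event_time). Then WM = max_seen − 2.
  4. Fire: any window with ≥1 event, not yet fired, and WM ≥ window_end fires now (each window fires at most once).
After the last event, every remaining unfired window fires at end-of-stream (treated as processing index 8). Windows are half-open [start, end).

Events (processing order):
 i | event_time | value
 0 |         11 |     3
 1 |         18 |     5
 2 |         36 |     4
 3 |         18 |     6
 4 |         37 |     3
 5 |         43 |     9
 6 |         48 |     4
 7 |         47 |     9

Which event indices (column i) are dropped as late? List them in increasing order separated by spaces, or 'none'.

i=0 t=11 v=3: → [8,18); WM=9
i=1 t=18 v=5: → [16,26); WM=16
i=2 t=36 v=4: → [32,42); WM=34; [8,18) fires=1 [16,26) fires=1
i=3 t=18 v=6: DROP (t<34-3); WM=34
i=4 t=37 v=3: → [32,42); WM=35
i=5 t=43 v=9: → [40,50); WM=41
i=6 t=48 v=4: → [48,58),[40,50); WM=46; [32,42) fires=2
i=7 t=47 v=9: → [40,50); WM=46

3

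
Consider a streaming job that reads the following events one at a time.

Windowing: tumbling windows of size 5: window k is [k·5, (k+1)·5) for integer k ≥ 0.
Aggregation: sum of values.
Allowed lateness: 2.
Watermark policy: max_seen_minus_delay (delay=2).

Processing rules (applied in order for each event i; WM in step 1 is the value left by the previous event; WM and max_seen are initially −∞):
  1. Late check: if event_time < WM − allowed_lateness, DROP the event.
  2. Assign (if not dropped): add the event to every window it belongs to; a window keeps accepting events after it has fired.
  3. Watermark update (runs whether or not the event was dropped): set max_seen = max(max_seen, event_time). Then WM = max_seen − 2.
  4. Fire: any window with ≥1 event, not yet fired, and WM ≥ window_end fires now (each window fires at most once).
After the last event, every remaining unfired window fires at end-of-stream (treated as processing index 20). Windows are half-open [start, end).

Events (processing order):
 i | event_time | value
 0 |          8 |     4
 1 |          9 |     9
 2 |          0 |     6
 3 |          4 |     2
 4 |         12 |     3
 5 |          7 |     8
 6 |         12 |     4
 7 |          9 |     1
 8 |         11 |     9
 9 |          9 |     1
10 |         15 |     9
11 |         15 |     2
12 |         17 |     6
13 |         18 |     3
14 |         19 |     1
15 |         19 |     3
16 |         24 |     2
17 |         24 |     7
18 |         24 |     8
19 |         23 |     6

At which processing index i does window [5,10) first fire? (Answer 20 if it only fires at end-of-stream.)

i=0 t=8 v=4: → [5,10); WM=6
i=1 t=9 v=9: → [5,10); WM=7
i=2 t=0 v=6: DROP (t<7-2); WM=7
i=3 t=4 v=2: DROP (t<7-2); WM=7
i=4 t=12 v=3: → [10,15); WM=10; [5,10) fires=13
i=5 t=7 v=8: DROP (t<10-2); WM=10
i=6 t=12 v=4: → [10,15); WM=10
i=7 t=9 v=1: → [5,10); WM=10
i=8 t=11 v=9: → [10,15); WM=10
i=9 t=9 v=1: → [5,10); WM=10
i=10 t=15 v=9: → [15,20); WM=13
i=11 t=15 v=2: → [15,20); WM=13
i=12 t=17 v=6: → [15,20); WM=15; [10,15) fires=16
i=13 t=18 v=3: → [15,20); WM=16
i=14 t=19 v=1: → [15,20); WM=17
i=15 t=19 v=3: → [15,20); WM=17
i=16 t=24 v=2: → [20,25); WM=22; [15,20) fires=24
i=17 t=24 v=7: → [20,25); WM=22
i=18 t=24 v=8: → [20,25); WM=22
i=19 t=23 v=6: → [20,25); WM=22

4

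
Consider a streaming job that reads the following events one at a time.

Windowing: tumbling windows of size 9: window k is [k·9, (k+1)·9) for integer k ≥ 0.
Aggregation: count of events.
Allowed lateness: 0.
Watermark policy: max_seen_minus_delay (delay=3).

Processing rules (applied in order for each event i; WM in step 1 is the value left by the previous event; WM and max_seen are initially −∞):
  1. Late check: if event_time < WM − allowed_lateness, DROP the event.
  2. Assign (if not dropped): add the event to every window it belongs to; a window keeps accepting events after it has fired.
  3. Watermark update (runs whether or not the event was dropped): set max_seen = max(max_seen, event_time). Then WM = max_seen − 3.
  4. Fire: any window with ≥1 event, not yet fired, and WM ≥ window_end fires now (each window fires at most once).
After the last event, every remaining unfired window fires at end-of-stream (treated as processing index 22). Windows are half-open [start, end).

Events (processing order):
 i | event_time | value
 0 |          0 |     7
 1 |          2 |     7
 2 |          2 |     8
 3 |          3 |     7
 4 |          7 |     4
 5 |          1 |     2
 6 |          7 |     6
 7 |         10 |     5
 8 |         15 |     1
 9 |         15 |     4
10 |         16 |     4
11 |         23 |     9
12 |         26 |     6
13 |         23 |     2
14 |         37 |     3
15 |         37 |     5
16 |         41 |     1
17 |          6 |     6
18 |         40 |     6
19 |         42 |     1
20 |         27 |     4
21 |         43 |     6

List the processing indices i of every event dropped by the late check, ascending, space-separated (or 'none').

i=0 t=0 v=7: → [0,9); WM=-3
i=1 t=2 v=7: → [0,9); WM=-1
i=2 t=2 v=8: → [0,9); WM=-1
i=3 t=3 v=7: → [0,9); WM=0
i=4 t=7 v=4: → [0,9); WM=4
i=5 t=1 v=2: DROP (t<4-0); WM=4
i=6 t=7 v=6: → [0,9); WM=4
i=7 t=10 v=5: → [9,18); WM=7
i=8 t=15 v=1: → [9,18); WM=12; [0,9) fires=6
i=9 t=15 v=4: → [9,18); WM=12
i=10 t=16 v=4: → [9,18); WM=13
i=11 t=23 v=9: → [18,27); WM=20; [9,18) fires=4
i=12 t=26 v=6: → [18,27); WM=23
i=13 t=23 v=2: → [18,27); WM=23
i=14 t=37 v=3: → [36,45); WM=34; [18,27) fires=3
i=15 t=37 v=5: → [36,45); WM=34
i=16 t=41 v=1: → [36,45); WM=38
i=17 t=6 v=6: DROP (t<38-0); WM=38
i=18 t=40 v=6: → [36,45); WM=38
i=19 t=42 v=1: → [36,45); WM=39
i=20 t=27 v=4: DROP (t<39-0); WM=39
i=21 t=43 v=6: → [36,45); WM=40

5 17 20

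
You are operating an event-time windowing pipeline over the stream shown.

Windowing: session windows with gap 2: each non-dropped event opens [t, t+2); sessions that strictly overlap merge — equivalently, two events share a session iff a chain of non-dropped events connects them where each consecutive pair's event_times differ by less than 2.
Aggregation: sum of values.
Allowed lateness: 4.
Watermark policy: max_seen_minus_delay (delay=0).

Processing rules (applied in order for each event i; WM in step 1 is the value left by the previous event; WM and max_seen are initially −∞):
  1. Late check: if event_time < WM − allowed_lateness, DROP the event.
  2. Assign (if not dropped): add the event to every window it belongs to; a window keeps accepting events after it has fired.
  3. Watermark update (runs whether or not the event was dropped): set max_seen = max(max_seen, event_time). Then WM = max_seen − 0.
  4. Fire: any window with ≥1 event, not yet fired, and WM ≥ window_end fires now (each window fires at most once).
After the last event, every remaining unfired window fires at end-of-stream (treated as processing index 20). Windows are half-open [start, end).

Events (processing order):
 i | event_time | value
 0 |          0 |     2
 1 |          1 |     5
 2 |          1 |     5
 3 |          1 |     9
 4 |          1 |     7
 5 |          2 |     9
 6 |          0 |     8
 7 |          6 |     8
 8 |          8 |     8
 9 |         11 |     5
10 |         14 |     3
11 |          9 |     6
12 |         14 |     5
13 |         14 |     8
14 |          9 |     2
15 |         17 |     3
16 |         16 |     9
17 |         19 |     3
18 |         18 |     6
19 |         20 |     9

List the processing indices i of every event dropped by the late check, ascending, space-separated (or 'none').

11 14

i=0 t=0 v=2: → [0,2); WM=0
i=1 t=1 v=5: → [0,3); WM=1
i=2 t=1 v=5: → [0,3); WM=1
i=3 t=1 v=9: → [0,3); WM=1
i=4 t=1 v=7: → [0,3); WM=1
i=5 t=2 v=9: → [0,4); WM=2
i=6 t=0 v=8: → [0,4); WM=2
i=7 t=6 v=8: → [6,8); WM=6
i=8 t=8 v=8: → [8,10); WM=8
i=9 t=11 v=5: → [11,13); WM=11
i=10 t=14 v=3: → [14,16); WM=14
i=11 t=9 v=6: DROP (t<14-4); WM=14
i=12 t=14 v=5: → [14,16); WM=14
i=13 t=14 v=8: → [14,16); WM=14
i=14 t=9 v=2: DROP (t<14-4); WM=14
i=15 t=17 v=3: → [17,19); WM=17
i=16 t=16 v=9: → [16,19); WM=17
i=17 t=19 v=3: → [19,21); WM=19
i=18 t=18 v=6: → [16,21); WM=19
i=19 t=20 v=9: → [16,22); WM=20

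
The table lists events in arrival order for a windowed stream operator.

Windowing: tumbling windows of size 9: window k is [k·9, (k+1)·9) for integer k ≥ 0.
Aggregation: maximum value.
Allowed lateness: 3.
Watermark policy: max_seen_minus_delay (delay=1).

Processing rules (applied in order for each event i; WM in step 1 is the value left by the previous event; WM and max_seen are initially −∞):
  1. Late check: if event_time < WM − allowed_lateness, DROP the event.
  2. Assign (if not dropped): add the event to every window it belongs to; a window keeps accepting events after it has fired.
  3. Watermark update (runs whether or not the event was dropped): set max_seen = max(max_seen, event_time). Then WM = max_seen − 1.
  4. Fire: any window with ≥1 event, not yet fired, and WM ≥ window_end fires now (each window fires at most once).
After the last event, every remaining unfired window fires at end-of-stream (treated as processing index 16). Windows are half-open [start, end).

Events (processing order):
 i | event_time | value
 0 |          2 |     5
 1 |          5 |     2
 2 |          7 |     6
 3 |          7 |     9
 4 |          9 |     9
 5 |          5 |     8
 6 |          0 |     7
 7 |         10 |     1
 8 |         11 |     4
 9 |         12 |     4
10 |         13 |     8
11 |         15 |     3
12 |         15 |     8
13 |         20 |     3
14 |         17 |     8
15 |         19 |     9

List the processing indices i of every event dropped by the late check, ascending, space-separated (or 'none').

6

i=0 t=2 v=5: → [0,9); WM=1
i=1 t=5 v=2: → [0,9); WM=4
i=2 t=7 v=6: → [0,9); WM=6
i=3 t=7 v=9: → [0,9); WM=6
i=4 t=9 v=9: → [9,18); WM=8
i=5 t=5 v=8: → [0,9); WM=8
i=6 t=0 v=7: DROP (t<8-3); WM=8
i=7 t=10 v=1: → [9,18); WM=9; [0,9) fires=9
i=8 t=11 v=4: → [9,18); WM=10
i=9 t=12 v=4: → [9,18); WM=11
i=10 t=13 v=8: → [9,18); WM=12
i=11 t=15 v=3: → [9,18); WM=14
i=12 t=15 v=8: → [9,18); WM=14
i=13 t=20 v=3: → [18,27); WM=19; [9,18) fires=9
i=14 t=17 v=8: → [9,18); WM=19
i=15 t=19 v=9: → [18,27); WM=19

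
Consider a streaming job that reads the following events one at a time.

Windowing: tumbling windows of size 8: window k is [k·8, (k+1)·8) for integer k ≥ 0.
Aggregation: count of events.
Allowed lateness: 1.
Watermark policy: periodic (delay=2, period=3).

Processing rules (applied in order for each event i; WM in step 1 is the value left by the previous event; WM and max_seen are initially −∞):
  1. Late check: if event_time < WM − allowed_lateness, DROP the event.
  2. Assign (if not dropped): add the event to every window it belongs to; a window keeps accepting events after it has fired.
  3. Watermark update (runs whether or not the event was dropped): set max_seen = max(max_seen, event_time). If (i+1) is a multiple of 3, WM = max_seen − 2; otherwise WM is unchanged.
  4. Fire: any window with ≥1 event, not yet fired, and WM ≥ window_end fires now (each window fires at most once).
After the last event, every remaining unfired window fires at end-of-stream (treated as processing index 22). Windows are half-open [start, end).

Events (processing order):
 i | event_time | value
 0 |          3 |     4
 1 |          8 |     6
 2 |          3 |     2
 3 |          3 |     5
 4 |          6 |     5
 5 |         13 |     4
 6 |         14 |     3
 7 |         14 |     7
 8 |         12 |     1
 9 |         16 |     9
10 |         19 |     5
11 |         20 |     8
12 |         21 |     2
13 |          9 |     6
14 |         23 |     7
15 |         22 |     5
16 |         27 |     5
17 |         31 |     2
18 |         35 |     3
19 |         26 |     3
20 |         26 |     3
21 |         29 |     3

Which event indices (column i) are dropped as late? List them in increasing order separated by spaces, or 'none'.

i=0 t=3 v=4: → [0,8); WM=−∞
i=1 t=8 v=6: → [8,16); WM=−∞
i=2 t=3 v=2: → [0,8); WM=6
i=3 t=3 v=5: DROP (t<6-1); WM=6
i=4 t=6 v=5: → [0,8); WM=6
i=5 t=13 v=4: → [8,16); WM=11; [0,8) fires=3
i=6 t=14 v=3: → [8,16); WM=11
i=7 t=14 v=7: → [8,16); WM=11
i=8 t=12 v=1: → [8,16); WM=12
i=9 t=16 v=9: → [16,24); WM=12
i=10 t=19 v=5: → [16,24); WM=12
i=11 t=20 v=8: → [16,24); WM=18; [8,16) fires=5
i=12 t=21 v=2: → [16,24); WM=18
i=13 t=9 v=6: DROP (t<18-1); WM=18
i=14 t=23 v=7: → [16,24); WM=21
i=15 t=22 v=5: → [16,24); WM=21
i=16 t=27 v=5: → [24,32); WM=21
i=17 t=31 v=2: → [24,32); WM=29; [16,24) fires=6
i=18 t=35 v=3: → [32,40); WM=29
i=19 t=26 v=3: DROP (t<29-1); WM=29
i=20 t=26 v=3: DROP (t<29-1); WM=33; [24,32) fires=2
i=21 t=29 v=3: DROP (t<33-1); WM=33

3 13 19 20 21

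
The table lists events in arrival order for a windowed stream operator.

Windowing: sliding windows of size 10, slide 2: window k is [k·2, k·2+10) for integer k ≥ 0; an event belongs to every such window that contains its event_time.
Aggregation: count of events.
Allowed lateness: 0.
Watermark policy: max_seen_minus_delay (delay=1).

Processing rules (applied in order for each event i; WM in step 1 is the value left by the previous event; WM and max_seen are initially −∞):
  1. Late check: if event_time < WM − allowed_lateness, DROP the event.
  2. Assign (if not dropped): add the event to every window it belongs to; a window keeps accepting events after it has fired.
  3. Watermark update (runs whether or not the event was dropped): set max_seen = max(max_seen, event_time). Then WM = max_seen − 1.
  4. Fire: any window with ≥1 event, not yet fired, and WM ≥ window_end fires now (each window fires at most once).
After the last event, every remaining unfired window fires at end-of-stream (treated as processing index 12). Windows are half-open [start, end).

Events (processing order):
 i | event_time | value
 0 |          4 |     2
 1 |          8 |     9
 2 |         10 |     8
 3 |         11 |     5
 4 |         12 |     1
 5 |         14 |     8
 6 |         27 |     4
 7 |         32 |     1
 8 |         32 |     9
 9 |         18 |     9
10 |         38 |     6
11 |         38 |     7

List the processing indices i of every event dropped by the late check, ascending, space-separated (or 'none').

9

i=0 t=4 v=2: → [4,14),[2,12),[0,10); WM=3
i=1 t=8 v=9: → [8,18),[6,16),[4,14),[2,12),[0,10); WM=7
i=2 t=10 v=8: → [10,20),[8,18),[6,16),[4,14),[2,12); WM=9
i=3 t=11 v=5: → [10,20),[8,18),[6,16),[4,14),[2,12); WM=10; [0,10) fires=2
i=4 t=12 v=1: → [12,22),[10,20),[8,18),[6,16),[4,14); WM=11
i=5 t=14 v=8: → [14,24),[12,22),[10,20),[8,18),[6,16); WM=13; [2,12) fires=4
i=6 t=27 v=4: → [26,36),[24,34),[22,32),[20,30),[18,28); WM=26; [4,14) fires=5 [6,16) fires=5 [8,18) fires=5 [10,20) fires=4 [12,22) fires=2 [14,24) fires=1
i=7 t=32 v=1: → [32,42),[30,40),[28,38),[26,36),[24,34); WM=31; [18,28) fires=1 [20,30) fires=1
i=8 t=32 v=9: → [32,42),[30,40),[28,38),[26,36),[24,34); WM=31
i=9 t=18 v=9: DROP (t<31-0); WM=31
i=10 t=38 v=6: → [38,48),[36,46),[34,44),[32,42),[30,40); WM=37; [22,32) fires=1 [24,34) fires=3 [26,36) fires=3
i=11 t=38 v=7: → [38,48),[36,46),[34,44),[32,42),[30,40); WM=37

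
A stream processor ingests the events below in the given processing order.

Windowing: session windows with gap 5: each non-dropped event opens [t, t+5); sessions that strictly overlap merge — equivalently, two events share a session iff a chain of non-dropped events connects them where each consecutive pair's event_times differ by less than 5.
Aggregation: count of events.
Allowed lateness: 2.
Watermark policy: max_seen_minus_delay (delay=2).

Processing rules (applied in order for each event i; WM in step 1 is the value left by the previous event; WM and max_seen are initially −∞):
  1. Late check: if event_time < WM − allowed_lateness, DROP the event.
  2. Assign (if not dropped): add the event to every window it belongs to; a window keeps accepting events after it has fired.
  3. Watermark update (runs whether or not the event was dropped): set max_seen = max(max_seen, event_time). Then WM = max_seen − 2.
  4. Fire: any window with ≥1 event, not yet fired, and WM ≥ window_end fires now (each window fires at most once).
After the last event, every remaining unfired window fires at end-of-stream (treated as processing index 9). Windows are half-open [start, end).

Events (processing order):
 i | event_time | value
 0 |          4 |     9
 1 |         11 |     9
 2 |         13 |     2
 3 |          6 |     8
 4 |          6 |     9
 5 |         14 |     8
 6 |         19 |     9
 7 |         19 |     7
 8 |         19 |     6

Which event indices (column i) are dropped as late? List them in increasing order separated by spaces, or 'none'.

3 4

i=0 t=4 v=9: → [4,9); WM=2
i=1 t=11 v=9: → [11,16); WM=9
i=2 t=13 v=2: → [11,18); WM=11
i=3 t=6 v=8: DROP (t<11-2); WM=11
i=4 t=6 v=9: DROP (t<11-2); WM=11
i=5 t=14 v=8: → [11,19); WM=12
i=6 t=19 v=9: → [19,24); WM=17
i=7 t=19 v=7: → [19,24); WM=17
i=8 t=19 v=6: → [19,24); WM=17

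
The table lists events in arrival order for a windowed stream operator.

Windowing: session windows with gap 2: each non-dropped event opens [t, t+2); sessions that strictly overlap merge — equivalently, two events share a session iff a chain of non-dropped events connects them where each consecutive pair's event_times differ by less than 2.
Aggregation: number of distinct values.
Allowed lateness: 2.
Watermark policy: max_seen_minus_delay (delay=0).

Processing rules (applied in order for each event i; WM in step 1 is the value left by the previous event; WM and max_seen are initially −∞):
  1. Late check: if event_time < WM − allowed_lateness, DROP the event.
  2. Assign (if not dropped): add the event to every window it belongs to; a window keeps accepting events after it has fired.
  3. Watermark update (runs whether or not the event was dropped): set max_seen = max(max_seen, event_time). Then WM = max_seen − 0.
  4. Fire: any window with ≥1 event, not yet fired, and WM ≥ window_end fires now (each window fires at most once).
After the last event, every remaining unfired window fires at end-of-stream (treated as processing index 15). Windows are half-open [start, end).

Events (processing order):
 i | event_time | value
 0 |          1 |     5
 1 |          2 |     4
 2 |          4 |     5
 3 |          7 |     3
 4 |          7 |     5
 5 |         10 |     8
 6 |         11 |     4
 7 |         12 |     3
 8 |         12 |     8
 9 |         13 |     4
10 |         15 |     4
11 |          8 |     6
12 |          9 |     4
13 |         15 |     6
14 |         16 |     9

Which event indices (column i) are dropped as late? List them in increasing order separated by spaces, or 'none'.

11 12

i=0 t=1 v=5: → [1,3); WM=1
i=1 t=2 v=4: → [1,4); WM=2
i=2 t=4 v=5: → [4,6); WM=4
i=3 t=7 v=3: → [7,9); WM=7
i=4 t=7 v=5: → [7,9); WM=7
i=5 t=10 v=8: → [10,12); WM=10
i=6 t=11 v=4: → [10,13); WM=11
i=7 t=12 v=3: → [10,14); WM=12
i=8 t=12 v=8: → [10,14); WM=12
i=9 t=13 v=4: → [10,15); WM=13
i=10 t=15 v=4: → [15,17); WM=15
i=11 t=8 v=6: DROP (t<15-2); WM=15
i=12 t=9 v=4: DROP (t<15-2); WM=15
i=13 t=15 v=6: → [15,17); WM=15
i=14 t=16 v=9: → [15,18); WM=16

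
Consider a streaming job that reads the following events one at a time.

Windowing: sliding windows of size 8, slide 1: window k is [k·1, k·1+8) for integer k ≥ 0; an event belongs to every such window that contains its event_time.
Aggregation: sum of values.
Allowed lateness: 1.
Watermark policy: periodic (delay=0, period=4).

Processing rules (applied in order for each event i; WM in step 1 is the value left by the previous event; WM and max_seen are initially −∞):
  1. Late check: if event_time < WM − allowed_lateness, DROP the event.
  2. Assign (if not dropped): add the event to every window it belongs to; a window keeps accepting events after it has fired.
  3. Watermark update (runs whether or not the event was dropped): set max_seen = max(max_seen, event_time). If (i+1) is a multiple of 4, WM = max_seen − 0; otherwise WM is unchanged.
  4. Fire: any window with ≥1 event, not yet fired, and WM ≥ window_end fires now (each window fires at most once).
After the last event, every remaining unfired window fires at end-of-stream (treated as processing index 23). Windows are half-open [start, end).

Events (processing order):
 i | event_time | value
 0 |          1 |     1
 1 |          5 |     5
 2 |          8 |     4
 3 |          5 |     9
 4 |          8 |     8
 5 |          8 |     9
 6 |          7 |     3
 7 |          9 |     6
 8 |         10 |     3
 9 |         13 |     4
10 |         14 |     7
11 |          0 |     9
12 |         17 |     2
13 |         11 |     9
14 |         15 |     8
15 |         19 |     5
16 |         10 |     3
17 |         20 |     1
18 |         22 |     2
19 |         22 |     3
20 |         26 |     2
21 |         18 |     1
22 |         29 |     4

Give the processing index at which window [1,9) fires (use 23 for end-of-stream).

7

i=0 t=1 v=1: → [1,9),[0,8); WM=−∞
i=1 t=5 v=5: → [5,13),[4,12),[3,11),[2,10),[1,9),[0,8); WM=−∞
i=2 t=8 v=4: → [8,16),[7,15),[6,14),[5,13),[4,12),[3,11),[2,10),[1,9); WM=−∞
i=3 t=5 v=9: → [5,13),[4,12),[3,11),[2,10),[1,9),[0,8); WM=8; [0,8) fires=15
i=4 t=8 v=8: → [8,16),[7,15),[6,14),[5,13),[4,12),[3,11),[2,10),[1,9); WM=8
i=5 t=8 v=9: → [8,16),[7,15),[6,14),[5,13),[4,12),[3,11),[2,10),[1,9); WM=8
i=6 t=7 v=3: → [7,15),[6,14),[5,13),[4,12),[3,11),[2,10),[1,9),[0,8); WM=8
i=7 t=9 v=6: → [9,17),[8,16),[7,15),[6,14),[5,13),[4,12),[3,11),[2,10); WM=9; [1,9) fires=39
i=8 t=10 v=3: → [10,18),[9,17),[8,16),[7,15),[6,14),[5,13),[4,12),[3,11); WM=9
i=9 t=13 v=4: → [13,21),[12,20),[11,19),[10,18),[9,17),[8,16),[7,15),[6,14); WM=9
i=10 t=14 v=7: → [14,22),[13,21),[12,20),[11,19),[10,18),[9,17),[8,16),[7,15); WM=9
i=11 t=0 v=9: DROP (t<9-1); WM=14; [2,10) fires=44 [3,11) fires=47 [4,12) fires=47 [5,13) fires=47 [6,14) fires=37
i=12 t=17 v=2: → [17,25),[16,24),[15,23),[14,22),[13,21),[12,20),[11,19),[10,18); WM=14
i=13 t=11 v=9: DROP (t<14-1); WM=14
i=14 t=15 v=8: → [15,23),[14,22),[13,21),[12,20),[11,19),[10,18),[9,17),[8,16); WM=14
i=15 t=19 v=5: → [19,27),[18,26),[17,25),[16,24),[15,23),[14,22),[13,21),[12,20); WM=19; [7,15) fires=44 [8,16) fires=49 [9,17) fires=28 [10,18) fires=24 [11,19) fires=21
i=16 t=10 v=3: DROP (t<19-1); WM=19
i=17 t=20 v=1: → [20,28),[19,27),[18,26),[17,25),[16,24),[15,23),[14,22),[13,21); WM=19
i=18 t=22 v=2: → [22,30),[21,29),[20,28),[19,27),[18,26),[17,25),[16,24),[15,23); WM=19
i=19 t=22 v=3: → [22,30),[21,29),[20,28),[19,27),[18,26),[17,25),[16,24),[15,23); WM=22; [12,20) fires=26 [13,21) fires=27 [14,22) fires=23
i=20 t=26 v=2: → [26,34),[25,33),[24,32),[23,31),[22,30),[21,29),[20,28),[19,27); WM=22
i=21 t=18 v=1: DROP (t<22-1); WM=22
i=22 t=29 v=4: → [29,37),[28,36),[27,35),[26,34),[25,33),[24,32),[23,31),[22,30); WM=22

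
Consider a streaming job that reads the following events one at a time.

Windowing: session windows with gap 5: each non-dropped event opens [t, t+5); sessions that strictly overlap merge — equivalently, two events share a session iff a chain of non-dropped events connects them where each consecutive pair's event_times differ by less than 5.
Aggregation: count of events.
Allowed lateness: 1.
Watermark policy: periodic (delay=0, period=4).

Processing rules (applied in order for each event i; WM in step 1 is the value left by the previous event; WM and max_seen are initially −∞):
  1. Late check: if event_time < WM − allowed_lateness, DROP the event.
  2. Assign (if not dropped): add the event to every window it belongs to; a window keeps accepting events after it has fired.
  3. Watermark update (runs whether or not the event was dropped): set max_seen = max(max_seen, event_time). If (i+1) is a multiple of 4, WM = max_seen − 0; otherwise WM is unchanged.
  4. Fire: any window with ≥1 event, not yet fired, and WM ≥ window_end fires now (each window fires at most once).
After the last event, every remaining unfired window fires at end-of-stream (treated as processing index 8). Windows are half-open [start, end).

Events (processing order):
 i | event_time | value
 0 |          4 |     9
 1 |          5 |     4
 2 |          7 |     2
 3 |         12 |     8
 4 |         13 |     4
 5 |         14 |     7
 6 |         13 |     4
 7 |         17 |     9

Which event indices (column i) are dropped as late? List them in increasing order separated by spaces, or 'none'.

i=0 t=4 v=9: → [4,9); WM=−∞
i=1 t=5 v=4: → [4,10); WM=−∞
i=2 t=7 v=2: → [4,12); WM=−∞
i=3 t=12 v=8: → [12,17); WM=12
i=4 t=13 v=4: → [12,18); WM=12
i=5 t=14 v=7: → [12,19); WM=12
i=6 t=13 v=4: → [12,19); WM=12
i=7 t=17 v=9: → [12,22); WM=17

none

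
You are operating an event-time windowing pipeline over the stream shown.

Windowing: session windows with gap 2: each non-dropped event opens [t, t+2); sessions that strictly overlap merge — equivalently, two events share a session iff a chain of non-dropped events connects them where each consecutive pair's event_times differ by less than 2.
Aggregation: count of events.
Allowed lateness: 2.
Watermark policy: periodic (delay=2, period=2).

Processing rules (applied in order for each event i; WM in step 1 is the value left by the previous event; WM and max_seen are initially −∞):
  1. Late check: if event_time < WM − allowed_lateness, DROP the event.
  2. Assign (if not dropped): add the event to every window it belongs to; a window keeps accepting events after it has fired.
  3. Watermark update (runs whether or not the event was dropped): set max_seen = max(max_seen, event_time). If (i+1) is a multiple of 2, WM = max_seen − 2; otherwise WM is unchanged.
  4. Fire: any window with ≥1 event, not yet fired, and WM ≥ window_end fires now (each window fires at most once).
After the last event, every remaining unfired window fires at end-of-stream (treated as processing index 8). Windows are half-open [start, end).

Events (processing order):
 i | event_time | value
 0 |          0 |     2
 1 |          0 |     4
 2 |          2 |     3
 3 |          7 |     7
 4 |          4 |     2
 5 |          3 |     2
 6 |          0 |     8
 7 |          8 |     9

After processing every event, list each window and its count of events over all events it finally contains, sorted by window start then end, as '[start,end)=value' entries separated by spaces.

[0,2)=2 [2,6)=3 [7,10)=2

i=0 t=0 v=2: → [0,2); WM=−∞
i=1 t=0 v=4: → [0,2); WM=-2
i=2 t=2 v=3: → [2,4); WM=-2
i=3 t=7 v=7: → [7,9); WM=5
i=4 t=4 v=2: → [4,6); WM=5
i=5 t=3 v=2: → [2,6); WM=5
i=6 t=0 v=8: DROP (t<5-2); WM=5
i=7 t=8 v=9: → [7,10); WM=6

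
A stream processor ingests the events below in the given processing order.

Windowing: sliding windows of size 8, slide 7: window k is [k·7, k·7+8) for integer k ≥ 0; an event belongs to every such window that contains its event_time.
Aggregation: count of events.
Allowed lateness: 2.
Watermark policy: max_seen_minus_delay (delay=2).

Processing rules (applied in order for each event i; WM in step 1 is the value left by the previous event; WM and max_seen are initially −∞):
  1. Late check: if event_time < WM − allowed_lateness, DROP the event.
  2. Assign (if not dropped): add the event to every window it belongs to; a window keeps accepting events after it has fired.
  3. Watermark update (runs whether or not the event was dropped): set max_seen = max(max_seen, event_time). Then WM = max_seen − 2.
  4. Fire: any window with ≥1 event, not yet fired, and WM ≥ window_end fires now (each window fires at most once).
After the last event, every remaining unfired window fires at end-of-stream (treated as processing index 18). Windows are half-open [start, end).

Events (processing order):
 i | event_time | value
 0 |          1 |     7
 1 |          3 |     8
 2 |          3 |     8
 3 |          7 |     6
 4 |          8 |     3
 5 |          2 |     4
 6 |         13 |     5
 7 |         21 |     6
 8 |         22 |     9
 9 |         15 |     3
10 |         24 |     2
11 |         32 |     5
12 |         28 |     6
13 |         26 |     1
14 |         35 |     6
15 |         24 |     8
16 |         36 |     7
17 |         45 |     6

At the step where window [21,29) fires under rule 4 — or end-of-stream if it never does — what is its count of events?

i=0 t=1 v=7: → [0,8); WM=-1
i=1 t=3 v=8: → [0,8); WM=1
i=2 t=3 v=8: → [0,8); WM=1
i=3 t=7 v=6: → [7,15),[0,8); WM=5
i=4 t=8 v=3: → [7,15); WM=6
i=5 t=2 v=4: DROP (t<6-2); WM=6
i=6 t=13 v=5: → [7,15); WM=11; [0,8) fires=4
i=7 t=21 v=6: → [21,29),[14,22); WM=19; [7,15) fires=3
i=8 t=22 v=9: → [21,29); WM=20
i=9 t=15 v=3: DROP (t<20-2); WM=20
i=10 t=24 v=2: → [21,29); WM=22; [14,22) fires=1
i=11 t=32 v=5: → [28,36); WM=30; [21,29) fires=3
i=12 t=28 v=6: → [28,36),[21,29); WM=30
i=13 t=26 v=1: DROP (t<30-2); WM=30
i=14 t=35 v=6: → [35,43),[28,36); WM=33
i=15 t=24 v=8: DROP (t<33-2); WM=33
i=16 t=36 v=7: → [35,43); WM=34
i=17 t=45 v=6: → [42,50); WM=43; [28,36) fires=3 [35,43) fires=2

3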